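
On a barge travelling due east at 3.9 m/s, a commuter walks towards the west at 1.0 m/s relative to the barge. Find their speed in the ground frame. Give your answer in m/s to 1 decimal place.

2.9 m/s

Taking east as x and north as y: barge velocity = (3.900, 0.000) m/s; commuter velocity relative to barge = (-1.000, 0.000) m/s.
Velocity relative to ground = (3.900, 0.000) + (-1.000, 0.000) = (2.900, 0.000) m/s.
Speed = |(2.900, 0.000)| = 2.900 m/s.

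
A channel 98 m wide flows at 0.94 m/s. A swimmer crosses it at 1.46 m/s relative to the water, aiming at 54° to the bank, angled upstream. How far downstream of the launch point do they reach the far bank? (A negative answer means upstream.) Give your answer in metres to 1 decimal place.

6.8 m

Perpendicular speed = 1.181 m/s; crossing time = 98 / 1.181 = 82.969 s.
Net downstream speed = 0.082 m/s.
Drift = 0.082 × 82.969 = 6.790 m (downstream).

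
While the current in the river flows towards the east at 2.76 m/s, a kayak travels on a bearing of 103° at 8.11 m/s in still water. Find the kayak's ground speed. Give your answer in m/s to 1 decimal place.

Taking east as x and north as y: velocity relative to the water = (7.902, -1.824) m/s; the water relative to ground = (2.760, 0.000) m/s.
Velocity relative to ground = (7.902, -1.824) + (2.760, 0.000) = (10.662, -1.824) m/s.
Speed = |(10.662, -1.824)| = 10.817 m/s.

10.8 m/s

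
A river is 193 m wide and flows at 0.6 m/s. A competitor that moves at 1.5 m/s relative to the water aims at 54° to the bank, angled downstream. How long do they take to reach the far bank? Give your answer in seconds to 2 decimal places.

The component of the competitor's velocity perpendicular to the bank is 1.5 × sin 54° = 1.214 m/s.
The flow acts along the bank and has no component across it.
Time = 193 / 1.214 = 159.041 s.

159.04 s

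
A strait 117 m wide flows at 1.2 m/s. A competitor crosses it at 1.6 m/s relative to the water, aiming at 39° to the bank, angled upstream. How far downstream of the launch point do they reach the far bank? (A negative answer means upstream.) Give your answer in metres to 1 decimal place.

Perpendicular speed = 1.007 m/s; crossing time = 117 / 1.007 = 116.197 s.
Net downstream speed = -0.043 m/s.
Drift = -0.043 × 116.197 = -5.047 m (upstream).

-5.0 m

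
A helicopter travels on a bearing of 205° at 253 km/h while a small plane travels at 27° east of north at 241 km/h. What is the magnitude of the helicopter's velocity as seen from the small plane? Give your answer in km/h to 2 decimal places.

Taking east as x and north as y: helicopter velocity = (-106.922, -229.296) km/h; small plane velocity = (109.412, 214.733) km/h.
Velocity of helicopter relative to small plane = (-106.922, -229.296) − (109.412, 214.733) = (-216.334, -444.028) km/h.
Magnitude = |(-216.334, -444.028)| = 493.925 km/h.

493.92 km/h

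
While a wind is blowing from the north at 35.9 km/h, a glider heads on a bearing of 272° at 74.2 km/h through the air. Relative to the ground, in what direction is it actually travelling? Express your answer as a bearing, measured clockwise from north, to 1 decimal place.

Taking east as x and north as y: velocity relative to the air = (-74.155, 2.590) km/h; the air relative to ground = (0.000, -35.900) km/h.
Velocity relative to ground = (-74.155, 2.590) + (0.000, -35.900) = (-74.155, -33.310) km/h.
Bearing = atan2(-74.15, -33.31) = 245.81° clockwise from north.

245.8°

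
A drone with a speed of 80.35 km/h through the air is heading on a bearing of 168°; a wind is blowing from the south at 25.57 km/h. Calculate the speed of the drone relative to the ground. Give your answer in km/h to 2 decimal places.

Taking east as x and north as y: velocity relative to the air = (16.706, -78.594) km/h; the air relative to ground = (0.000, 25.570) km/h.
Velocity relative to ground = (16.706, -78.594) + (0.000, 25.570) = (16.706, -53.024) km/h.
Speed = |(16.706, -53.024)| = 55.594 km/h.

55.59 km/h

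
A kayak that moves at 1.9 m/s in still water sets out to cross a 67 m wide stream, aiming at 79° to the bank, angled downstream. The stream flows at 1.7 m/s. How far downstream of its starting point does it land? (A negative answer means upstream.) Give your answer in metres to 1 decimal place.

74.1 m

Perpendicular speed = 1.865 m/s; crossing time = 67 / 1.865 = 35.923 s.
Net downstream speed = 2.063 m/s.
Drift = 2.063 × 35.923 = 74.093 m (downstream).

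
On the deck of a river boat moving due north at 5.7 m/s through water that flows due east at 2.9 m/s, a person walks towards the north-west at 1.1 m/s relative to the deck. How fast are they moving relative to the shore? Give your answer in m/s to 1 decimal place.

6.8 m/s

In east/north components (m/s): person relative to river boat = (-0.778, 0.778); river boat relative to water = (0.000, 5.700); water relative to ground = (2.900, 0.000).
Sum = (2.122, 6.478) m/s.
Speed = |(2.122, 6.478)| = 6.817 m/s.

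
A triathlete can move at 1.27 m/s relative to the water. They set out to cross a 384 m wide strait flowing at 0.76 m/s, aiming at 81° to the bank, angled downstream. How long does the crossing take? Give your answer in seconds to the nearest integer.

The component of the triathlete's velocity perpendicular to the bank is 1.27 × sin 81° = 1.254 m/s.
The flow acts along the bank and has no component across it.
Time = 384 / 1.254 = 306.131 s.

306 s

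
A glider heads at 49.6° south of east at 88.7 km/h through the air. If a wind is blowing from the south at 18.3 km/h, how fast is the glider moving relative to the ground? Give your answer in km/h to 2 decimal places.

Taking east as x and north as y: velocity relative to the air = (57.488, -67.548) km/h; the air relative to ground = (0.000, 18.300) km/h.
Velocity relative to ground = (57.488, -67.548) + (0.000, 18.300) = (57.488, -49.248) km/h.
Speed = |(57.488, -49.248)| = 75.699 km/h.

75.70 km/h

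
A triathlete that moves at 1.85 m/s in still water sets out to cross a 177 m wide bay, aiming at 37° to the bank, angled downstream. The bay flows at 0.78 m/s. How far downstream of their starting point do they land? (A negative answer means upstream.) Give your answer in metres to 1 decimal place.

Perpendicular speed = 1.113 m/s; crossing time = 177 / 1.113 = 158.979 s.
Net downstream speed = 2.257 m/s.
Drift = 2.257 × 158.979 = 358.890 m (downstream).

358.9 m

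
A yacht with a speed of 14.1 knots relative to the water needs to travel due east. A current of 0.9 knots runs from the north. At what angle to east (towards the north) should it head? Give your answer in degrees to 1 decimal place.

3.7°

The current pushes perpendicular to the desired track; the heading must have a component into the current equal to 0.9 knots: 14.1 sin θ = 0.9.
sin θ = 0.0638, so θ = 3.660°.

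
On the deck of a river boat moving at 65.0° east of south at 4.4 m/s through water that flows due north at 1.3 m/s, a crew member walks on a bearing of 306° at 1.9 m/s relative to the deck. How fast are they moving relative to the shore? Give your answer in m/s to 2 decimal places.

2.51 m/s

In east/north components (m/s): crew member relative to river boat = (-1.537, 1.117); river boat relative to water = (3.988, -1.860); water relative to ground = (0.000, 1.300).
Sum = (2.451, 0.557) m/s.
Speed = |(2.451, 0.557)| = 2.513 m/s.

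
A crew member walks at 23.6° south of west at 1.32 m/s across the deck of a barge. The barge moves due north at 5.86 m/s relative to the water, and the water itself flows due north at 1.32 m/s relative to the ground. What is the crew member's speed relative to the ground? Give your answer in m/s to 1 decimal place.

In east/north components (m/s): crew member relative to barge = (-1.210, -0.528); barge relative to water = (0.000, 5.860); water relative to ground = (0.000, 1.320).
Sum = (-1.210, 6.652) m/s.
Speed = |(-1.210, 6.652)| = 6.761 m/s.

6.8 m/s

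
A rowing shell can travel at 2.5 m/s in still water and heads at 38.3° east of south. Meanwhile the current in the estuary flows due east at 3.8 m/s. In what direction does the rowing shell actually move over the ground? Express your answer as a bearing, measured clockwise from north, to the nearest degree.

Taking east as x and north as y: velocity relative to the water = (1.549, -1.962) m/s; the water relative to ground = (3.800, 0.000) m/s.
Velocity relative to ground = (1.549, -1.962) + (3.800, 0.000) = (5.349, -1.962) m/s.
Bearing = atan2(5.35, -1.96) = 110.14° clockwise from north.

110°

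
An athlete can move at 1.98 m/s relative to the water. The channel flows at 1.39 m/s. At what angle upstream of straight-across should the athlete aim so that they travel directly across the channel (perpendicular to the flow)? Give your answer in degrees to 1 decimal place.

44.6°

To cancel the current, the upstream component of the athlete's velocity must equal the flow: 1.98 sin θ = 1.39.
sin θ = 1.39 / 1.98 = 0.7020.
θ = arcsin(0.7020) = 44.589°.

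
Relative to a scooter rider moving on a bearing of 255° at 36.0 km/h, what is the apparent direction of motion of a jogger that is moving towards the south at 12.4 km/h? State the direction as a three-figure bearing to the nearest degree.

Taking east as x and north as y: jogger velocity = (0.000, -12.400) km/h; scooter rider velocity = (-34.773, -9.317) km/h.
Velocity of jogger relative to scooter rider = (0.000, -12.400) − (-34.773, -9.317) = (34.773, -3.083) km/h.
Bearing = atan2(34.77, -3.08) = 95.07° clockwise from north.

095°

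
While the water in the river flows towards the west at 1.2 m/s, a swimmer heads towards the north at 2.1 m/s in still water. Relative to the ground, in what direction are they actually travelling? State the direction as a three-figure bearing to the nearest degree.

330°

Taking east as x and north as y: velocity relative to the water = (0.000, 2.100) m/s; the water relative to ground = (-1.200, 0.000) m/s.
Velocity relative to ground = (0.000, 2.100) + (-1.200, 0.000) = (-1.200, 2.100) m/s.
Bearing = atan2(-1.20, 2.10) = 330.26° clockwise from north.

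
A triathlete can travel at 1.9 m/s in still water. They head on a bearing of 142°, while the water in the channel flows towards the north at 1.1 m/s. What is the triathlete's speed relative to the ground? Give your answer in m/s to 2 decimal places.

1.24 m/s

Taking east as x and north as y: velocity relative to the water = (1.170, -1.497) m/s; the water relative to ground = (0.000, 1.100) m/s.
Velocity relative to ground = (1.170, -1.497) + (0.000, 1.100) = (1.170, -0.397) m/s.
Speed = |(1.170, -0.397)| = 1.235 m/s.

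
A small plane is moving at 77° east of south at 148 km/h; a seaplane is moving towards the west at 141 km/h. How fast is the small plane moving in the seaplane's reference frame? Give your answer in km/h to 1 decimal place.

287.1 km/h

Taking east as x and north as y: small plane velocity = (144.207, -33.293) km/h; seaplane velocity = (-141.000, 0.000) km/h.
Velocity of small plane relative to seaplane = (144.207, -33.293) − (-141.000, 0.000) = (285.207, -33.293) km/h.
Magnitude = |(285.207, -33.293)| = 287.143 km/h.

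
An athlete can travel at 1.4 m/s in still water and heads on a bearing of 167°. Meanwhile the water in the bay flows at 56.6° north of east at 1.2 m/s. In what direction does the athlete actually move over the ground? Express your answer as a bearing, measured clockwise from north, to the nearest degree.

110°

Taking east as x and north as y: velocity relative to the water = (0.315, -1.364) m/s; the water relative to ground = (0.661, 1.002) m/s.
Velocity relative to ground = (0.315, -1.364) + (0.661, 1.002) = (0.976, -0.362) m/s.
Bearing = atan2(0.98, -0.36) = 110.37° clockwise from north.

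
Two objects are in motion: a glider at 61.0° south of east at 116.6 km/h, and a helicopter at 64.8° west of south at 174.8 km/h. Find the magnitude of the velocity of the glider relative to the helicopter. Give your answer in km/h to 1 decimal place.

216.5 km/h

Taking east as x and north as y: glider velocity = (56.529, -101.981) km/h; helicopter velocity = (-158.164, -74.426) km/h.
Velocity of glider relative to helicopter = (56.529, -101.981) − (-158.164, -74.426) = (214.693, -27.554) km/h.
Magnitude = |(214.693, -27.554)| = 216.454 km/h.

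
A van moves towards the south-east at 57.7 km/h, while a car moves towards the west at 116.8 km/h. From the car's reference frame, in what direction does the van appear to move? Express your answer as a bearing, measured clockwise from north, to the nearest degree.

Taking east as x and north as y: van velocity = (40.800, -40.800) km/h; car velocity = (-116.800, 0.000) km/h.
Velocity of van relative to car = (40.800, -40.800) − (-116.800, 0.000) = (157.600, -40.800) km/h.
Bearing = atan2(157.60, -40.80) = 104.51° clockwise from north.

105°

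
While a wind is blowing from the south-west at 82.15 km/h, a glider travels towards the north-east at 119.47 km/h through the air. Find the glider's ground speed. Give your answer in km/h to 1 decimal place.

201.6 km/h

Taking east as x and north as y: velocity relative to the air = (84.478, 84.478) km/h; the air relative to ground = (58.089, 58.089) km/h.
Velocity relative to ground = (84.478, 84.478) + (58.089, 58.089) = (142.567, 142.567) km/h.
Speed = |(142.567, 142.567)| = 201.620 km/h.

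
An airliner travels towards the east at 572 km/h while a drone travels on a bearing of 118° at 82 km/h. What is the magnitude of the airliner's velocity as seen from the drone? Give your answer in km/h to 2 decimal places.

Taking east as x and north as y: airliner velocity = (572.000, 0.000) km/h; drone velocity = (72.402, -38.497) km/h.
Velocity of airliner relative to drone = (572.000, 0.000) − (72.402, -38.497) = (499.598, 38.497) km/h.
Magnitude = |(499.598, 38.497)| = 501.079 km/h.

501.08 km/h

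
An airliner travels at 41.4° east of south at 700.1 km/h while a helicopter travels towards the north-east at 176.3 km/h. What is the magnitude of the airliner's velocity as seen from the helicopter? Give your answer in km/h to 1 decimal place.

732.6 km/h

Taking east as x and north as y: airliner velocity = (462.984, -525.153) km/h; helicopter velocity = (124.663, 124.663) km/h.
Velocity of airliner relative to helicopter = (462.984, -525.153) − (124.663, 124.663) = (338.322, -649.816) km/h.
Magnitude = |(338.322, -649.816)| = 732.613 km/h.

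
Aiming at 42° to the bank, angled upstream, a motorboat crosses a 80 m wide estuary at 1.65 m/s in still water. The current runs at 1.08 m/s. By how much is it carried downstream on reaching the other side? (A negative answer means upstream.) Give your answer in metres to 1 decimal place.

Perpendicular speed = 1.104 m/s; crossing time = 80 / 1.104 = 72.459 s.
Net downstream speed = -0.146 m/s.
Drift = -0.146 × 72.459 = -10.593 m (upstream).

-10.6 m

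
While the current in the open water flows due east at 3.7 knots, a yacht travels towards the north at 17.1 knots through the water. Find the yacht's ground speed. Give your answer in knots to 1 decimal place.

Taking east as x and north as y: velocity relative to the water = (0.000, 17.100) knots; the water relative to ground = (3.700, 0.000) knots.
Velocity relative to ground = (0.000, 17.100) + (3.700, 0.000) = (3.700, 17.100) knots.
Speed = |(3.700, 17.100)| = 17.496 knots.

17.5 knots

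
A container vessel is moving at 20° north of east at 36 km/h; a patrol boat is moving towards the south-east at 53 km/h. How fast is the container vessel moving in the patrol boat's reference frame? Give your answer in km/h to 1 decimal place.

49.9 km/h

Taking east as x and north as y: container vessel velocity = (33.829, 12.313) km/h; patrol boat velocity = (37.477, -37.477) km/h.
Velocity of container vessel relative to patrol boat = (33.829, 12.313) − (37.477, -37.477) = (-3.648, 49.789) km/h.
Magnitude = |(-3.648, 49.789)| = 49.923 km/h.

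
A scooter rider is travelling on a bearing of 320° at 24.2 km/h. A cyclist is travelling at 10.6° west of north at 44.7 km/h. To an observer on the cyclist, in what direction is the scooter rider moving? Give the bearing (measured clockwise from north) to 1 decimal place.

Taking east as x and north as y: scooter rider velocity = (-15.555, 18.538) km/h; cyclist velocity = (-8.223, 43.937) km/h.
Velocity of scooter rider relative to cyclist = (-15.555, 18.538) − (-8.223, 43.937) = (-7.333, -25.399) km/h.
Bearing = atan2(-7.33, -25.40) = 196.10° clockwise from north.

196.1°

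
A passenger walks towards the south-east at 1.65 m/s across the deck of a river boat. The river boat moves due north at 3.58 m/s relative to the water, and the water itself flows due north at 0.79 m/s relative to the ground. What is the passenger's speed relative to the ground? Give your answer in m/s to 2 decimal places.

In east/north components (m/s): passenger relative to river boat = (1.167, -1.167); river boat relative to water = (0.000, 3.580); water relative to ground = (0.000, 0.790).
Sum = (1.167, 3.203) m/s.
Speed = |(1.167, 3.203)| = 3.409 m/s.

3.41 m/s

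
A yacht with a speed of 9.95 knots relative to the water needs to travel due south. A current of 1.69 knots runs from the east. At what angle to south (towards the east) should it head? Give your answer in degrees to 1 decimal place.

The current pushes perpendicular to the desired track; the heading must have a component into the current equal to 1.69 knots: 9.95 sin θ = 1.69.
sin θ = 0.1698, so θ = 9.779°.

9.8°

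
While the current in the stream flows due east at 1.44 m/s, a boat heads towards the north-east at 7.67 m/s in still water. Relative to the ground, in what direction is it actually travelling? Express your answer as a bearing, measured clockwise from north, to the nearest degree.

052°

Taking east as x and north as y: velocity relative to the water = (5.424, 5.424) m/s; the water relative to ground = (1.440, 0.000) m/s.
Velocity relative to ground = (5.424, 5.424) + (1.440, 0.000) = (6.864, 5.424) m/s.
Bearing = atan2(6.86, 5.42) = 51.68° clockwise from north.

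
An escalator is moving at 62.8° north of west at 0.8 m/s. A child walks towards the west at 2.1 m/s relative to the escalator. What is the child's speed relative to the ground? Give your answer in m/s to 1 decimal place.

2.6 m/s

Taking east as x and north as y: escalator velocity = (-0.366, 0.712) m/s; child velocity relative to escalator = (-2.100, 0.000) m/s.
Velocity relative to ground = (-0.366, 0.712) + (-2.100, 0.000) = (-2.466, 0.712) m/s.
Speed = |(-2.466, 0.712)| = 2.566 m/s.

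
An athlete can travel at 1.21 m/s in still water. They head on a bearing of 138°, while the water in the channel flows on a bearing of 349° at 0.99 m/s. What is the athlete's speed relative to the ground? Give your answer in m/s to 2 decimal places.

Taking east as x and north as y: velocity relative to the water = (0.810, -0.899) m/s; the water relative to ground = (-0.189, 0.972) m/s.
Velocity relative to ground = (0.810, -0.899) + (-0.189, 0.972) = (0.621, 0.073) m/s.
Speed = |(0.621, 0.073)| = 0.625 m/s.

0.62 m/s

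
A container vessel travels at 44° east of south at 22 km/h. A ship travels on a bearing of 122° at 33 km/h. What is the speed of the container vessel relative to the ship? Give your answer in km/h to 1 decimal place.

Taking east as x and north as y: container vessel velocity = (15.282, -15.825) km/h; ship velocity = (27.986, -17.487) km/h.
Velocity of container vessel relative to ship = (15.282, -15.825) − (27.986, -17.487) = (-12.703, 1.662) km/h.
Magnitude = |(-12.703, 1.662)| = 12.811 km/h.

12.8 km/h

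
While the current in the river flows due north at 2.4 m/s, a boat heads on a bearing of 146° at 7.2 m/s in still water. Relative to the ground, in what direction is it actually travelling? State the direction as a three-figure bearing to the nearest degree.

132°

Taking east as x and north as y: velocity relative to the water = (4.026, -5.969) m/s; the water relative to ground = (0.000, 2.400) m/s.
Velocity relative to ground = (4.026, -5.969) + (0.000, 2.400) = (4.026, -3.569) m/s.
Bearing = atan2(4.03, -3.57) = 131.56° clockwise from north.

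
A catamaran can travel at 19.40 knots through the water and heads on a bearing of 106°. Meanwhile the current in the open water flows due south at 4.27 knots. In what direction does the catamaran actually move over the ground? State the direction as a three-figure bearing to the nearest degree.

117°

Taking east as x and north as y: velocity relative to the water = (18.648, -5.347) knots; the water relative to ground = (0.000, -4.270) knots.
Velocity relative to ground = (18.648, -5.347) + (0.000, -4.270) = (18.648, -9.617) knots.
Bearing = atan2(18.65, -9.62) = 117.28° clockwise from north.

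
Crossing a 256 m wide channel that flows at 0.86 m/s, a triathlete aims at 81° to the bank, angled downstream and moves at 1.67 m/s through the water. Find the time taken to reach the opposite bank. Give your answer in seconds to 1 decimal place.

155.2 s

The component of the triathlete's velocity perpendicular to the bank is 1.67 × sin 81° = 1.649 m/s.
The current is parallel to the bank, so it does not affect the crossing time.
Time = 256 / 1.649 = 155.204 s.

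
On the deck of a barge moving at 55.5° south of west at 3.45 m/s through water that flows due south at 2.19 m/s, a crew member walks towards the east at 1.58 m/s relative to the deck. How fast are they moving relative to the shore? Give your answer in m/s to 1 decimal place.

5.0 m/s

In east/north components (m/s): crew member relative to barge = (1.580, 0.000); barge relative to water = (-1.954, -2.843); water relative to ground = (0.000, -2.190).
Sum = (-0.374, -5.033) m/s.
Speed = |(-0.374, -5.033)| = 5.047 m/s.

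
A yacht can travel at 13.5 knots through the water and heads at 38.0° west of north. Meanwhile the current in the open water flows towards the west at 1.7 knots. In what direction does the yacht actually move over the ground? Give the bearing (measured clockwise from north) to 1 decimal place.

Taking east as x and north as y: velocity relative to the water = (-8.311, 10.638) knots; the water relative to ground = (-1.700, 0.000) knots.
Velocity relative to ground = (-8.311, 10.638) + (-1.700, 0.000) = (-10.011, 10.638) knots.
Bearing = atan2(-10.01, 10.64) = 316.74° clockwise from north.

316.7°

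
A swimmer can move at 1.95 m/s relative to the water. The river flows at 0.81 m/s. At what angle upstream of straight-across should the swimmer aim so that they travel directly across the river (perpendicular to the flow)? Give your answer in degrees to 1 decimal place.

To cancel the current, the upstream component of the swimmer's velocity must equal the flow: 1.95 sin θ = 0.81.
sin θ = 0.81 / 1.95 = 0.4154.
θ = arcsin(0.4154) = 24.544°.

24.5°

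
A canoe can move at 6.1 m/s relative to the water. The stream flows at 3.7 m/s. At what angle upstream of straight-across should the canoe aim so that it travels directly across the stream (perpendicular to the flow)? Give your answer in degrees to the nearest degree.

37°

To cancel the current, the upstream component of the canoe's velocity must equal the flow: 6.1 sin θ = 3.7.
sin θ = 3.7 / 6.1 = 0.6066.
θ = arcsin(0.6066) = 37.341°.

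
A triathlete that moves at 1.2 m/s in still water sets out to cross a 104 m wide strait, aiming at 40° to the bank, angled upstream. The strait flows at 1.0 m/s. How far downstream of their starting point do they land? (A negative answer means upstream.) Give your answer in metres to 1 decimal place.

10.9 m

Perpendicular speed = 0.771 m/s; crossing time = 104 / 0.771 = 134.829 s.
Net downstream speed = 0.081 m/s.
Drift = 0.081 × 134.829 = 10.887 m (downstream).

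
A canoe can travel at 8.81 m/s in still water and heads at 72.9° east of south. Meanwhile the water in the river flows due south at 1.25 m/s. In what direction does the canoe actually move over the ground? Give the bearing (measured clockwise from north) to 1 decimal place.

114.5°

Taking east as x and north as y: velocity relative to the water = (8.421, -2.590) m/s; the water relative to ground = (0.000, -1.250) m/s.
Velocity relative to ground = (8.421, -2.590) + (0.000, -1.250) = (8.421, -3.840) m/s.
Bearing = atan2(8.42, -3.84) = 114.52° clockwise from north.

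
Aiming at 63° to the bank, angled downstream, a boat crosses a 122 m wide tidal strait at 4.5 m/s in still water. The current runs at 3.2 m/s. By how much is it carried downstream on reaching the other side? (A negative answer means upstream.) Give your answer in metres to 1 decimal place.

159.5 m

Perpendicular speed = 4.010 m/s; crossing time = 122 / 4.010 = 30.428 s.
Net downstream speed = 5.243 m/s.
Drift = 5.243 × 30.428 = 159.530 m (downstream).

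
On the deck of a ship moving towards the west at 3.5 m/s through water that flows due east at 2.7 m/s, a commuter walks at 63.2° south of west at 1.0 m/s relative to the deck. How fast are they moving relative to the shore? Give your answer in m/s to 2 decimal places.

In east/north components (m/s): commuter relative to ship = (-0.451, -0.893); ship relative to water = (-3.500, 0.000); water relative to ground = (2.700, 0.000).
Sum = (-1.251, -0.893) m/s.
Speed = |(-1.251, -0.893)| = 1.537 m/s.

1.54 m/s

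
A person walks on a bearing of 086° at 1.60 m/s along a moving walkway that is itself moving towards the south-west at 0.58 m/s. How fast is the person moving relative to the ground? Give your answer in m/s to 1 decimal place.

1.2 m/s

Taking east as x and north as y: moving walkway velocity = (-0.410, -0.410) m/s; person velocity relative to moving walkway = (1.596, 0.112) m/s.
Velocity relative to ground = (-0.410, -0.410) + (1.596, 0.112) = (1.186, -0.299) m/s.
Speed = |(1.186, -0.299)| = 1.223 m/s.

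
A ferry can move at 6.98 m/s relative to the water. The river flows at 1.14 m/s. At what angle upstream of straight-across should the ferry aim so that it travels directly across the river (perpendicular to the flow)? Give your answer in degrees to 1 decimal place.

To cancel the current, the upstream component of the ferry's velocity must equal the flow: 6.98 sin θ = 1.14.
sin θ = 1.14 / 6.98 = 0.1633.
θ = arcsin(0.1633) = 9.400°.

9.4°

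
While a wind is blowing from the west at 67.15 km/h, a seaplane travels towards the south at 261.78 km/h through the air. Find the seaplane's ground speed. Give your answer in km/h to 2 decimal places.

Taking east as x and north as y: velocity relative to the air = (0.000, -261.780) km/h; the air relative to ground = (67.150, 0.000) km/h.
Velocity relative to ground = (0.000, -261.780) + (67.150, 0.000) = (67.150, -261.780) km/h.
Speed = |(67.150, -261.780)| = 270.255 km/h.

270.26 km/h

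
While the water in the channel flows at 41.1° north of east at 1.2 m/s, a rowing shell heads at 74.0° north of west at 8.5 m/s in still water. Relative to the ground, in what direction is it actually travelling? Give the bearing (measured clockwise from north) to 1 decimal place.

350.9°

Taking east as x and north as y: velocity relative to the water = (-2.343, 8.171) m/s; the water relative to ground = (0.904, 0.789) m/s.
Velocity relative to ground = (-2.343, 8.171) + (0.904, 0.789) = (-1.439, 8.960) m/s.
Bearing = atan2(-1.44, 8.96) = 350.88° clockwise from north.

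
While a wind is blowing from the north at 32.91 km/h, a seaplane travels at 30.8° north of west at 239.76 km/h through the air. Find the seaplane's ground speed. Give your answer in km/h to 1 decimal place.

224.7 km/h

Taking east as x and north as y: velocity relative to the air = (-205.944, 122.767) km/h; the air relative to ground = (0.000, -32.910) km/h.
Velocity relative to ground = (-205.944, 122.767) + (0.000, -32.910) = (-205.944, 89.857) km/h.
Speed = |(-205.944, 89.857)| = 224.694 km/h.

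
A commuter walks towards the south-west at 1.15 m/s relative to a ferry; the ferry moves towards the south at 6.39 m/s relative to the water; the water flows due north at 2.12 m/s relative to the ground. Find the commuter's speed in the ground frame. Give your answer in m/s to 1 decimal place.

5.1 m/s

In east/north components (m/s): commuter relative to ferry = (-0.813, -0.813); ferry relative to water = (0.000, -6.390); water relative to ground = (0.000, 2.120).
Sum = (-0.813, -5.083) m/s.
Speed = |(-0.813, -5.083)| = 5.148 m/s.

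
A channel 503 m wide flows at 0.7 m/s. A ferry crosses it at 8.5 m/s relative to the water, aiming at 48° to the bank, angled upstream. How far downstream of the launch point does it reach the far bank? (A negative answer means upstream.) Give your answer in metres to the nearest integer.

-397 m

Perpendicular speed = 6.317 m/s; crossing time = 503 / 6.317 = 79.630 s.
Net downstream speed = -4.988 m/s.
Drift = -4.988 × 79.630 = -397.162 m (upstream).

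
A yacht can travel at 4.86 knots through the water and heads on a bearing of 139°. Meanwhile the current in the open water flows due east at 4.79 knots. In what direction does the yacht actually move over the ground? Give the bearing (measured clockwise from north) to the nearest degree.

115°

Taking east as x and north as y: velocity relative to the water = (3.188, -3.668) knots; the water relative to ground = (4.790, 0.000) knots.
Velocity relative to ground = (3.188, -3.668) + (4.790, 0.000) = (7.978, -3.668) knots.
Bearing = atan2(7.98, -3.67) = 114.69° clockwise from north.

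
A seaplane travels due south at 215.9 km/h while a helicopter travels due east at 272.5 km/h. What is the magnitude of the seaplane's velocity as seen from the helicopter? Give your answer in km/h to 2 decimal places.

Taking east as x and north as y: seaplane velocity = (0.000, -215.900) km/h; helicopter velocity = (272.500, 0.000) km/h.
Velocity of seaplane relative to helicopter = (0.000, -215.900) − (272.500, 0.000) = (-272.500, -215.900) km/h.
Magnitude = |(-272.500, -215.900)| = 347.662 km/h.

347.66 km/h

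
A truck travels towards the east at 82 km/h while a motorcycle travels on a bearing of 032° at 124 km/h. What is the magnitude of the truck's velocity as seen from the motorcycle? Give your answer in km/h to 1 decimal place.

Taking east as x and north as y: truck velocity = (82.000, 0.000) km/h; motorcycle velocity = (65.710, 105.158) km/h.
Velocity of truck relative to motorcycle = (82.000, 0.000) − (65.710, 105.158) = (16.290, -105.158) km/h.
Magnitude = |(16.290, -105.158)| = 106.412 km/h.

106.4 km/h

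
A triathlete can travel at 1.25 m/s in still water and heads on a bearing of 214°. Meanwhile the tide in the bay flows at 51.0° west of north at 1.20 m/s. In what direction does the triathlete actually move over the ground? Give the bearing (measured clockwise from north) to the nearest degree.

Taking east as x and north as y: velocity relative to the water = (-0.699, -1.036) m/s; the water relative to ground = (-0.933, 0.755) m/s.
Velocity relative to ground = (-0.699, -1.036) + (-0.933, 0.755) = (-1.632, -0.281) m/s.
Bearing = atan2(-1.63, -0.28) = 260.22° clockwise from north.

260°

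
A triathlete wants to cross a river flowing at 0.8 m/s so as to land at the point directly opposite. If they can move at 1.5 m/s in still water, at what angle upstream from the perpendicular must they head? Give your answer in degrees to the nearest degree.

32°

To cancel the current, the upstream component of the triathlete's velocity must equal the flow: 1.5 sin θ = 0.8.
sin θ = 0.8 / 1.5 = 0.5333.
θ = arcsin(0.5333) = 32.231°.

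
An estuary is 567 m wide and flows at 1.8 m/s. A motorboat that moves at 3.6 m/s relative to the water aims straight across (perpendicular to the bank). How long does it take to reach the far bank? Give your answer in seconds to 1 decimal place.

157.5 s

The component of the motorboat's velocity perpendicular to the bank is 3.6 m/s.
Only the cross-stream component determines the crossing time; the current contributes nothing perpendicular to the bank.
Time = 567 / 3.600 = 157.500 s.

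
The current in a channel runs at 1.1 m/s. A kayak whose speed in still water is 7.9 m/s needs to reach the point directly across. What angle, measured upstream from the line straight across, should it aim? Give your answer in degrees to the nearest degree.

To cancel the current, the upstream component of the kayak's velocity must equal the flow: 7.9 sin θ = 1.1.
sin θ = 1.1 / 7.9 = 0.1392.
θ = arcsin(0.1392) = 8.004°.

8°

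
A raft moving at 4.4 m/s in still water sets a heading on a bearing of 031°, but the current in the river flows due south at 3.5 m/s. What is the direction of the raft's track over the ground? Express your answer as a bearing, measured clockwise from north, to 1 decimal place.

Taking east as x and north as y: velocity relative to the water = (2.266, 3.772) m/s; the water relative to ground = (0.000, -3.500) m/s.
Velocity relative to ground = (2.266, 3.772) + (0.000, -3.500) = (2.266, 0.272) m/s.
Bearing = atan2(2.27, 0.27) = 83.17° clockwise from north.

083.2°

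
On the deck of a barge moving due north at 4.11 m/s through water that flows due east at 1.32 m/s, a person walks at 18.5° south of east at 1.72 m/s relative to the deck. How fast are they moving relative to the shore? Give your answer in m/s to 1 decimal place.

In east/north components (m/s): person relative to barge = (1.631, -0.546); barge relative to water = (0.000, 4.110); water relative to ground = (1.320, 0.000).
Sum = (2.951, 3.564) m/s.
Speed = |(2.951, 3.564)| = 4.627 m/s.

4.6 m/s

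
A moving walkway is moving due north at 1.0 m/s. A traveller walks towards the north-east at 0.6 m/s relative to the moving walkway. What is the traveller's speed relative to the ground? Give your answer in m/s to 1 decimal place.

Taking east as x and north as y: moving walkway velocity = (0.000, 1.000) m/s; traveller velocity relative to moving walkway = (0.424, 0.424) m/s.
Velocity relative to ground = (0.000, 1.000) + (0.424, 0.424) = (0.424, 1.424) m/s.
Speed = |(0.424, 1.424)| = 1.486 m/s.

1.5 m/s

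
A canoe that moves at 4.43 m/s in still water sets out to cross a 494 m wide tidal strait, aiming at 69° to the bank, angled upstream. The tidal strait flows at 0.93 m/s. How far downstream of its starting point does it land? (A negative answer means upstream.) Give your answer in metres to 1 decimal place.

Perpendicular speed = 4.136 m/s; crossing time = 494 / 4.136 = 119.446 s.
Net downstream speed = -0.658 m/s.
Drift = -0.658 × 119.446 = -78.544 m (upstream).

-78.5 m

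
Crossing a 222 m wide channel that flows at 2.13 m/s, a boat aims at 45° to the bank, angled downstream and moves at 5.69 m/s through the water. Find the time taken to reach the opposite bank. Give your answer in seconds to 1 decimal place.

The component of the boat's velocity perpendicular to the bank is 5.69 × sin 45° = 4.023 m/s.
Only the cross-stream component determines the crossing time; the current contributes nothing perpendicular to the bank.
Time = 222 / 4.023 = 55.177 s.

55.2 s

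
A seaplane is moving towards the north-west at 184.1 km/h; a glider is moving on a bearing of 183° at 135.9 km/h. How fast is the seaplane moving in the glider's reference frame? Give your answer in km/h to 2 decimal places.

292.99 km/h

Taking east as x and north as y: seaplane velocity = (-130.178, 130.178) km/h; glider velocity = (-7.112, -135.714) km/h.
Velocity of seaplane relative to glider = (-130.178, 130.178) − (-7.112, -135.714) = (-123.066, 265.892) km/h.
Magnitude = |(-123.066, 265.892)| = 292.991 km/h.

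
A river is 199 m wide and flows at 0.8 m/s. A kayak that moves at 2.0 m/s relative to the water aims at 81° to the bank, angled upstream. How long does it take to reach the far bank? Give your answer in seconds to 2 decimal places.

100.74 s

The component of the kayak's velocity perpendicular to the bank is 2.0 × sin 81° = 1.975 m/s.
The flow acts along the bank and has no component across it.
Time = 199 / 1.975 = 100.740 s.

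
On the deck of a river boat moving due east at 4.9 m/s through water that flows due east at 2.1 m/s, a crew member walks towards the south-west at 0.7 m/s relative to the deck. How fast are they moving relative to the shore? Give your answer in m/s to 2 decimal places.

6.52 m/s

In east/north components (m/s): crew member relative to river boat = (-0.495, -0.495); river boat relative to water = (4.900, 0.000); water relative to ground = (2.100, 0.000).
Sum = (6.505, -0.495) m/s.
Speed = |(6.505, -0.495)| = 6.524 m/s.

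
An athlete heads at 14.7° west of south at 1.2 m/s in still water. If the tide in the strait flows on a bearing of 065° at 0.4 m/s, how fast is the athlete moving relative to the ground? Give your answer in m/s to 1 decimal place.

Taking east as x and north as y: velocity relative to the water = (-0.305, -1.161) m/s; the water relative to ground = (0.363, 0.169) m/s.
Velocity relative to ground = (-0.305, -1.161) + (0.363, 0.169) = (0.058, -0.992) m/s.
Speed = |(0.058, -0.992)| = 0.993 m/s.

1.0 m/s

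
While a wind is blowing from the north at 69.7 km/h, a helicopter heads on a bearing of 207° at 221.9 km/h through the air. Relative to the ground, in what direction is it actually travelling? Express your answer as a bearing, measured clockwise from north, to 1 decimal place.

Taking east as x and north as y: velocity relative to the air = (-100.740, -197.714) km/h; the air relative to ground = (0.000, -69.700) km/h.
Velocity relative to ground = (-100.740, -197.714) + (0.000, -69.700) = (-100.740, -267.414) km/h.
Bearing = atan2(-100.74, -267.41) = 200.64° clockwise from north.

200.6°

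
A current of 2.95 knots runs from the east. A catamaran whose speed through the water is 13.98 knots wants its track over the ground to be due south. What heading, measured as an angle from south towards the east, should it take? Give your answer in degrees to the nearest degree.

12°

The current pushes perpendicular to the desired track; the heading must have a component into the current equal to 2.95 knots: 13.98 sin θ = 2.95.
sin θ = 0.2110, so θ = 12.182°.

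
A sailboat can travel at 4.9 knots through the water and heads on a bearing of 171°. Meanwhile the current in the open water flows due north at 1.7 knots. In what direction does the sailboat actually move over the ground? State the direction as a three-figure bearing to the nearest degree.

Taking east as x and north as y: velocity relative to the water = (0.767, -4.840) knots; the water relative to ground = (0.000, 1.700) knots.
Velocity relative to ground = (0.767, -4.840) + (0.000, 1.700) = (0.767, -3.140) knots.
Bearing = atan2(0.77, -3.14) = 166.28° clockwise from north.

166°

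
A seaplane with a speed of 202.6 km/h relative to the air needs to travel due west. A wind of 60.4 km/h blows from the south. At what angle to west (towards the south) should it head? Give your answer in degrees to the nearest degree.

17°

The wind pushes perpendicular to the desired track; the heading must have a component into the wind equal to 60.4 km/h: 202.6 sin θ = 60.4.
sin θ = 0.2981, so θ = 17.345°.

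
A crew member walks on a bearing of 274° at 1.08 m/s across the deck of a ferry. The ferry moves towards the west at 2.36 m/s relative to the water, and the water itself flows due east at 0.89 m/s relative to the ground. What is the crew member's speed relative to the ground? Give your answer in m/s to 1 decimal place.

In east/north components (m/s): crew member relative to ferry = (-1.077, 0.075); ferry relative to water = (-2.360, 0.000); water relative to ground = (0.890, 0.000).
Sum = (-2.547, 0.075) m/s.
Speed = |(-2.547, 0.075)| = 2.548 m/s.

2.5 m/s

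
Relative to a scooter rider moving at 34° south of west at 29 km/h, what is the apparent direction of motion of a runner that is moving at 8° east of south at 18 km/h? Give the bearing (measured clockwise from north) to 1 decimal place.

093.5°

Taking east as x and north as y: runner velocity = (2.505, -17.825) km/h; scooter rider velocity = (-24.042, -16.217) km/h.
Velocity of runner relative to scooter rider = (2.505, -17.825) − (-24.042, -16.217) = (26.547, -1.608) km/h.
Bearing = atan2(26.55, -1.61) = 93.47° clockwise from north.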